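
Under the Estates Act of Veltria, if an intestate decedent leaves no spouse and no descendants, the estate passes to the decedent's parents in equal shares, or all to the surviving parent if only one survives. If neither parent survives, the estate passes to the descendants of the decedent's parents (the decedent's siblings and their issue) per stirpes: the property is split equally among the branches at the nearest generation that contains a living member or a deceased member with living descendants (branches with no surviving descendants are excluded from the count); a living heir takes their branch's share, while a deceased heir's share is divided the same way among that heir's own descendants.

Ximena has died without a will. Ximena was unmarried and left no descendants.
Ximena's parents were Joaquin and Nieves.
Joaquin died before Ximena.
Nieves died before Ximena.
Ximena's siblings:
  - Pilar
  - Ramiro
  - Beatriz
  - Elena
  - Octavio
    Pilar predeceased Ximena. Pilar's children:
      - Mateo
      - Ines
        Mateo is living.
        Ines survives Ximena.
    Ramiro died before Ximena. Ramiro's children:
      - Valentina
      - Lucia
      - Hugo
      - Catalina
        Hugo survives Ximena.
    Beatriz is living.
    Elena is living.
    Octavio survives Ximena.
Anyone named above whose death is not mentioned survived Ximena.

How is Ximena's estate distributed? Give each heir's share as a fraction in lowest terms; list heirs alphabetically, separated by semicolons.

Beatriz 1/5; Catalina 1/20; Elena 1/5; Hugo 1/20; Ines 1/10; Lucia 1/20; Mateo 1/10; Octavio 1/5; Valentina 1/20

Neither parent survives and there are no descendants, so the estate passes to Ximena's siblings and their issue per stirpes.
The estate is divided into 5 equal shares of 1/5 among Pilar, Ramiro, Beatriz, Elena, Octavio.
Pilar predeceased; the 1/5 allotted to Pilar's branch passes to Pilar's issue by representation.
The 1/5 is divided into 2 equal shares of 1/10 among Mateo, Ines.
Mateo is living and takes 1/10.
Ines is living and takes 1/10.
Ramiro predeceased; the 1/5 allotted to Ramiro's branch passes to Ramiro's issue by representation.
The 1/5 is divided into 4 equal shares of 1/20 among Valentina, Lucia, Hugo, Catalina.
Valentina is living and takes 1/20.
Lucia is living and takes 1/20.
Hugo is living and takes 1/20.
Catalina is living and takes 1/20.
Beatriz is living and takes 1/5.
Elena is living and takes 1/5.
Octavio is living and takes 1/5.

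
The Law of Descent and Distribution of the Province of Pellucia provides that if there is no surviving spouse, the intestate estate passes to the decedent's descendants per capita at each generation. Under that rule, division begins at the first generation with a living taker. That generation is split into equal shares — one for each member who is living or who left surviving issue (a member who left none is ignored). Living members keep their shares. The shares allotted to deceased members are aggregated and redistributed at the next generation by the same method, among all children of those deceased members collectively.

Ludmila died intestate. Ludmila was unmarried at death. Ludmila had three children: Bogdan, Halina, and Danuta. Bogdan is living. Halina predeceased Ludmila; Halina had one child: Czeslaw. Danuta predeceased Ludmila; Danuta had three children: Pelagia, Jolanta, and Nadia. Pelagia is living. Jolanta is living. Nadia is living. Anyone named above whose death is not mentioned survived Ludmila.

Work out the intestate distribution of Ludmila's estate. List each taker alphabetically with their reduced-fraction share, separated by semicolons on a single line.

There is no surviving spouse, so the entire estate passes to Ludmila's descendants per capita at each generation.
At generation 1 (Bogdan, Halina, Danuta) there are 3 shares of (1)/3 = 1/3 each.
Living: Bogdan — each takes 1/3.
Deceased: Halina and Danuta. Their combined 2/3 is pooled and carried to generation 2.
At generation 2 (Czeslaw, Pelagia, Jolanta, Nadia) there are 4 shares of (2/3)/4 = 1/6 each.
Living: Czeslaw, Pelagia, Jolanta, and Nadia — each takes 1/6.

Bogdan 1/3; Czeslaw 1/6; Jolanta 1/6; Nadia 1/6; Pelagia 1/6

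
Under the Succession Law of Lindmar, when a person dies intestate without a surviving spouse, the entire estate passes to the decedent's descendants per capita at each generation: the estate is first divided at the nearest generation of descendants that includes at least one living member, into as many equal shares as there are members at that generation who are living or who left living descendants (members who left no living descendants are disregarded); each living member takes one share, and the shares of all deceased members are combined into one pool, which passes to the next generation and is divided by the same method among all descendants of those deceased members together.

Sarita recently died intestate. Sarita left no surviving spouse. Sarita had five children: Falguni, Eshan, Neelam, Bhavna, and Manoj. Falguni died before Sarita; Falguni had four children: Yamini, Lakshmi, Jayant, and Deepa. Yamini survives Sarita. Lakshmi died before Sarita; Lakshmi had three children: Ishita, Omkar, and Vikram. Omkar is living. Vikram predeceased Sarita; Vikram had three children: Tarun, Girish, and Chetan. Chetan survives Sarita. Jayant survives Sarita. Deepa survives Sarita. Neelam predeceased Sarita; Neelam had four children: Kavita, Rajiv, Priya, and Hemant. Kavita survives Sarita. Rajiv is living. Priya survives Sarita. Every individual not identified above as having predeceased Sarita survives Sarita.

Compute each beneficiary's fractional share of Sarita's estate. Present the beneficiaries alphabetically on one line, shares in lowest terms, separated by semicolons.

There is no surviving spouse, so the entire estate passes to Sarita's descendants per capita at each generation.
At generation 1 (Falguni, Eshan, Neelam, Bhavna, Manoj) there are 5 shares of (1)/5 = 1/5 each.
Living: Eshan, Bhavna, and Manoj — each takes 1/5.
Deceased: Falguni and Neelam. Their combined 2/5 is pooled and carried to generation 2.
At generation 2 (Yamini, Lakshmi, Jayant, Deepa, Kavita, Rajiv, Priya, Hemant) there are 8 shares of (2/5)/8 = 1/20 each.
Living: Yamini, Jayant, Deepa, Kavita, Rajiv, Priya, and Hemant — each takes 1/20.
Deceased: Lakshmi. That 1/20 share is carried to generation 3.
At generation 3 (Ishita, Omkar, Vikram) there are 3 shares of (1/20)/3 = 1/60 each.
Living: Ishita and Omkar — each takes 1/60.
Deceased: Vikram. That 1/60 share is carried to generation 4.
At generation 4 (Tarun, Girish, Chetan) there are 3 shares of (1/60)/3 = 1/180 each.
Living: Tarun, Girish, and Chetan — each takes 1/180.

Bhavna 1/5; Chetan 1/180; Deepa 1/20; Eshan 1/5; Girish 1/180; Hemant 1/20; Ishita 1/60; Jayant 1/20; Kavita 1/20; Manoj 1/5; Omkar 1/60; Priya 1/20; Rajiv 1/20; Tarun 1/180; Yamini 1/20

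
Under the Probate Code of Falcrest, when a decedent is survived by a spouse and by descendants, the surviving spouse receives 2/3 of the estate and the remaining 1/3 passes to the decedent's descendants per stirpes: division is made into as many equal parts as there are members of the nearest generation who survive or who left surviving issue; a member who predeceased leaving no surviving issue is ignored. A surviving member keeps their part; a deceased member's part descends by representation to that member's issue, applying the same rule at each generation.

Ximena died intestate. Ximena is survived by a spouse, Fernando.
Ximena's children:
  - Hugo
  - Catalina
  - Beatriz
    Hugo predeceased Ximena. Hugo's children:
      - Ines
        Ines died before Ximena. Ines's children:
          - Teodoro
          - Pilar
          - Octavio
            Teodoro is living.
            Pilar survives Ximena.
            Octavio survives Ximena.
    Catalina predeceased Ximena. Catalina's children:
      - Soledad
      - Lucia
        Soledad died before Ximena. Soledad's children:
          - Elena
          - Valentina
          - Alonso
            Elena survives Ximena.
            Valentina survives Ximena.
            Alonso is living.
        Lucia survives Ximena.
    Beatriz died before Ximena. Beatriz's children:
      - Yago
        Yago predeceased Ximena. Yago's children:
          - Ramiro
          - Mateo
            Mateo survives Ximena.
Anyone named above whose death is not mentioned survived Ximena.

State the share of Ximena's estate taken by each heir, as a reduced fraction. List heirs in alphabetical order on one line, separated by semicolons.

Fernando, as surviving spouse, takes 2/3.
The remaining 1/3 passes to Ximena's descendants per stirpes.
The 1/3 is divided into 3 equal shares of 1/9 among Hugo, Catalina, Beatriz.
Hugo predeceased; the 1/9 allotted to Hugo's branch passes to Hugo's issue by representation.
Ines's line is the sole branch at this level, so the full 1/9 passes to Ines's issue by representation.
The 1/9 is divided into 3 equal shares of 1/27 among Teodoro, Pilar, Octavio.
Teodoro is living and takes 1/27.
Pilar is living and takes 1/27.
Octavio is living and takes 1/27.
Catalina predeceased; the 1/9 allotted to Catalina's branch passes to Catalina's issue by representation.
The 1/9 is divided into 2 equal shares of 1/18 among Soledad, Lucia.
Soledad predeceased; the 1/18 allotted to Soledad's branch passes to Soledad's issue by representation.
The 1/18 is divided into 3 equal shares of 1/54 among Elena, Valentina, Alonso.
Elena is living and takes 1/54.
Valentina is living and takes 1/54.
Alonso is living and takes 1/54.
Lucia is living and takes 1/18.
Beatriz predeceased; the 1/9 allotted to Beatriz's branch passes to Beatriz's issue by representation.
Yago's line is the sole branch at this level, so the full 1/9 passes to Yago's issue by representation.
The 1/9 is divided into 2 equal shares of 1/18 among Ramiro, Mateo.
Ramiro is living and takes 1/18.
Mateo is living and takes 1/18.

Alonso 1/54; Elena 1/54; Fernando 2/3; Lucia 1/18; Mateo 1/18; Octavio 1/27; Pilar 1/27; Ramiro 1/18; Teodoro 1/27; Valentina 1/54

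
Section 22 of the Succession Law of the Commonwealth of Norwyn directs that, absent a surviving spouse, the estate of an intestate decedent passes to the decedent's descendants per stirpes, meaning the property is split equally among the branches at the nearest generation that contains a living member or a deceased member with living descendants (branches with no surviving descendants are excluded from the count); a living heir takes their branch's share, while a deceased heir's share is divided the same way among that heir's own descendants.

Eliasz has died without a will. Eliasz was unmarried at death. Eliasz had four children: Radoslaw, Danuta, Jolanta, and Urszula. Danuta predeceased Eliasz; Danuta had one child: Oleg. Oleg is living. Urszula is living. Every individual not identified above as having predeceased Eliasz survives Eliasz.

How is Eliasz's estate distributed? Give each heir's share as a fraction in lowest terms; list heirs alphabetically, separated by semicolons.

Jolanta 1/4; Oleg 1/4; Radoslaw 1/4; Urszula 1/4

There is no surviving spouse, so the entire estate passes to Eliasz's descendants per stirpes.
The estate is divided into 4 equal shares of 1/4 among Radoslaw, Danuta, Jolanta, Urszula.
Radoslaw is living and takes 1/4.
Danuta predeceased; the 1/4 allotted to Danuta's branch passes to Danuta's issue by representation.
Oleg is the sole taker at this level and receives the full 1/4.
Jolanta is living and takes 1/4.
Urszula is living and takes 1/4.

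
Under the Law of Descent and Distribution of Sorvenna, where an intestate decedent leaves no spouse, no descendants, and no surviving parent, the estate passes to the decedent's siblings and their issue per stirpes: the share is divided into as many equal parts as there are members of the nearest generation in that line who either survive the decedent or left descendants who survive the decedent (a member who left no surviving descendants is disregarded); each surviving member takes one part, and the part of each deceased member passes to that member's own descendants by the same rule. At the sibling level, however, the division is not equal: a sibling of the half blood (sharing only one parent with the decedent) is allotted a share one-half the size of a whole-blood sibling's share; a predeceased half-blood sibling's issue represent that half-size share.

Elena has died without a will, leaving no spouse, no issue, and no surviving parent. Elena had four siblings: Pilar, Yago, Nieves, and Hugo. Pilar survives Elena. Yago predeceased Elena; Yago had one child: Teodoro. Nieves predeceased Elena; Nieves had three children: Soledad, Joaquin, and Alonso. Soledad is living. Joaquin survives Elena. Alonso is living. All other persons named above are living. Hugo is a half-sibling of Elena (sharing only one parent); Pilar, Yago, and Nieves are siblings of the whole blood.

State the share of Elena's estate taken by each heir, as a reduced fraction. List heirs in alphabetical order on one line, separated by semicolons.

Alonso 2/21; Hugo 1/7; Joaquin 2/21; Pilar 2/7; Soledad 2/21; Teodoro 2/7

No spouse, descendants, or parent survives, so the estate passes to Elena's siblings per stirpes.
Half-blood siblings count for one-half the weight of whole-blood siblings at the initial division.
Dividing 1 in proportion to weights (total weight 7/2): Pilar (weight 1) → 2/7; Yago (weight 1) → 2/7; Nieves (weight 1) → 2/7; Hugo (weight 1/2) → 1/7.
Pilar is living and takes 2/7.
Yago predeceased; the 2/7 allotted to Yago's branch passes to Yago's issue by representation.
Teodoro is the sole taker at this level and receives the full 2/7.
Nieves predeceased; the 2/7 allotted to Nieves's branch passes to Nieves's issue by representation.
The 2/7 is divided into 3 equal shares of 2/21 among Soledad, Joaquin, Alonso.
Soledad is living and takes 2/21.
Joaquin is living and takes 2/21.
Alonso is living and takes 2/21.
Hugo is living and takes 1/7.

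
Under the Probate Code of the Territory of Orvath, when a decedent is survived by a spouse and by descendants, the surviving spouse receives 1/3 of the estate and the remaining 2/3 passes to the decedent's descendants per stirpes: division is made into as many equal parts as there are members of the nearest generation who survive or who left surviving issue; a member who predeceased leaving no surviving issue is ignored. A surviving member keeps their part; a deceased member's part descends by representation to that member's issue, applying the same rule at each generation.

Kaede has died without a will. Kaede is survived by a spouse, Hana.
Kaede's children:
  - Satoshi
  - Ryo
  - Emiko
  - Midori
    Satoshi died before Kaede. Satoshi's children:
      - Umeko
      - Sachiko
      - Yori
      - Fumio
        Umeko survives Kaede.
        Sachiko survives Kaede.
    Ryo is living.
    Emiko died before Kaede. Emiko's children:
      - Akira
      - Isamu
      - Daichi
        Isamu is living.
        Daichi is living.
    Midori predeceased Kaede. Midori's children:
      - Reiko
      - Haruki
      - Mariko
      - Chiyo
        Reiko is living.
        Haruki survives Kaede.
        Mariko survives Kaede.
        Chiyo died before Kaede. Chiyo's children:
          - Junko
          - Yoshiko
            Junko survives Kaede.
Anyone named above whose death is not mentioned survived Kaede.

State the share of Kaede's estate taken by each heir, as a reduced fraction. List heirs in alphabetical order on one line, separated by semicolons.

Akira 1/18; Daichi 1/18; Fumio 1/24; Hana 1/3; Haruki 1/24; Isamu 1/18; Junko 1/48; Mariko 1/24; Reiko 1/24; Ryo 1/6; Sachiko 1/24; Umeko 1/24; Yori 1/24; Yoshiko 1/48

Hana, as surviving spouse, takes 1/3.
The remaining 2/3 passes to Kaede's descendants per stirpes.
The 2/3 is divided into 4 equal shares of 1/6 among Satoshi, Ryo, Emiko, Midori.
Satoshi predeceased; the 1/6 allotted to Satoshi's branch passes to Satoshi's issue by representation.
The 1/6 is divided into 4 equal shares of 1/24 among Umeko, Sachiko, Yori, Fumio.
Umeko is living and takes 1/24.
Sachiko is living and takes 1/24.
Yori is living and takes 1/24.
Fumio is living and takes 1/24.
Ryo is living and takes 1/6.
Emiko predeceased; the 1/6 allotted to Emiko's branch passes to Emiko's issue by representation.
The 1/6 is divided into 3 equal shares of 1/18 among Akira, Isamu, Daichi.
Akira is living and takes 1/18.
Isamu is living and takes 1/18.
Daichi is living and takes 1/18.
Midori predeceased; the 1/6 allotted to Midori's branch passes to Midori's issue by representation.
The 1/6 is divided into 4 equal shares of 1/24 among Reiko, Haruki, Mariko, Chiyo.
Reiko is living and takes 1/24.
Haruki is living and takes 1/24.
Mariko is living and takes 1/24.
Chiyo predeceased; the 1/24 allotted to Chiyo's branch passes to Chiyo's issue by representation.
The 1/24 is divided into 2 equal shares of 1/48 among Junko, Yoshiko.
Junko is living and takes 1/48.
Yoshiko is living and takes 1/48.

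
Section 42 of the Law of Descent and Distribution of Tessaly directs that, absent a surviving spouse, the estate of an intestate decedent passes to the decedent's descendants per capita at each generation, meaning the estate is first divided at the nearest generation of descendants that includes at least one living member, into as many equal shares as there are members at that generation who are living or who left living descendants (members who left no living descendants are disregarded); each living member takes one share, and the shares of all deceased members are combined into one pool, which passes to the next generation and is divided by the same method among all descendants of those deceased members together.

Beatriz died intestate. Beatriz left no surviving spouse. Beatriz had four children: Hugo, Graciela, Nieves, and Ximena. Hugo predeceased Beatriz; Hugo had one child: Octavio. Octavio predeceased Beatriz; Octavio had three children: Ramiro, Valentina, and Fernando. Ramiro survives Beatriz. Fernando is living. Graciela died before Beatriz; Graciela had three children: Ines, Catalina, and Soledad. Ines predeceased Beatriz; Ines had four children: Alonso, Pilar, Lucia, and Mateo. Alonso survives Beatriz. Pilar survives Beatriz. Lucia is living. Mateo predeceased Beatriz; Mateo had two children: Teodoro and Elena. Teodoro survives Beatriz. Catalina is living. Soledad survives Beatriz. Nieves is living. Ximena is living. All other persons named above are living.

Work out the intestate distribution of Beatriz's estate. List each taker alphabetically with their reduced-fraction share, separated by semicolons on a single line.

There is no surviving spouse, so the entire estate passes to Beatriz's descendants per capita at each generation.
At generation 1 (Hugo, Graciela, Nieves, Ximena) there are 4 shares of (1)/4 = 1/4 each.
Living: Nieves and Ximena — each takes 1/4.
Deceased: Hugo and Graciela. Their combined 1/2 is pooled and carried to generation 2.
At generation 2 (Octavio, Ines, Catalina, Soledad) there are 4 shares of (1/2)/4 = 1/8 each.
Living: Catalina and Soledad — each takes 1/8.
Deceased: Octavio and Ines. Their combined 1/4 is pooled and carried to generation 3.
At generation 3 (Ramiro, Valentina, Fernando, Alonso, Pilar, Lucia, Mateo) there are 7 shares of (1/4)/7 = 1/28 each.
Living: Ramiro, Valentina, Fernando, Alonso, Pilar, and Lucia — each takes 1/28.
Deceased: Mateo. That 1/28 share is carried to generation 4.
At generation 4 (Teodoro, Elena) there are 2 shares of (1/28)/2 = 1/56 each.
Living: Teodoro and Elena — each takes 1/56.

Alonso 1/28; Catalina 1/8; Elena 1/56; Fernando 1/28; Lucia 1/28; Nieves 1/4; Pilar 1/28; Ramiro 1/28; Soledad 1/8; Teodoro 1/56; Valentina 1/28; Ximena 1/4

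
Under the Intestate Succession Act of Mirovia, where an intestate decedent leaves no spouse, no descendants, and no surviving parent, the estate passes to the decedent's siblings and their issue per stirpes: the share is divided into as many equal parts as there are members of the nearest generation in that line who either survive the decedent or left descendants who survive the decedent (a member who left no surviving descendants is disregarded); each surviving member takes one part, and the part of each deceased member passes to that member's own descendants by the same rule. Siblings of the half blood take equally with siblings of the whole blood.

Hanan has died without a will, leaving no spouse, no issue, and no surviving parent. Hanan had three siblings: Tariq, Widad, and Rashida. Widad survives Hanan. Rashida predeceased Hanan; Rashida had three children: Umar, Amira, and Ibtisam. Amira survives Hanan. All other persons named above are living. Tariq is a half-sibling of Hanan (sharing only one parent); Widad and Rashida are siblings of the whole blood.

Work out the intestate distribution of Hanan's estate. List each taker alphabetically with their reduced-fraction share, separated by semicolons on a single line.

No spouse, descendants, or parent survives, so the estate passes to Hanan's siblings per stirpes.
Half-blood and whole-blood siblings take equally under the stated rule.
The estate is divided into 3 equal shares of 1/3 among Tariq, Widad, Rashida.
Tariq is living and takes 1/3.
Widad is living and takes 1/3.
Rashida predeceased; the 1/3 allotted to Rashida's branch passes to Rashida's issue by representation.
The 1/3 is divided into 3 equal shares of 1/9 among Umar, Amira, Ibtisam.
Umar is living and takes 1/9.
Amira is living and takes 1/9.
Ibtisam is living and takes 1/9.

Amira 1/9; Ibtisam 1/9; Tariq 1/3; Umar 1/9; Widad 1/3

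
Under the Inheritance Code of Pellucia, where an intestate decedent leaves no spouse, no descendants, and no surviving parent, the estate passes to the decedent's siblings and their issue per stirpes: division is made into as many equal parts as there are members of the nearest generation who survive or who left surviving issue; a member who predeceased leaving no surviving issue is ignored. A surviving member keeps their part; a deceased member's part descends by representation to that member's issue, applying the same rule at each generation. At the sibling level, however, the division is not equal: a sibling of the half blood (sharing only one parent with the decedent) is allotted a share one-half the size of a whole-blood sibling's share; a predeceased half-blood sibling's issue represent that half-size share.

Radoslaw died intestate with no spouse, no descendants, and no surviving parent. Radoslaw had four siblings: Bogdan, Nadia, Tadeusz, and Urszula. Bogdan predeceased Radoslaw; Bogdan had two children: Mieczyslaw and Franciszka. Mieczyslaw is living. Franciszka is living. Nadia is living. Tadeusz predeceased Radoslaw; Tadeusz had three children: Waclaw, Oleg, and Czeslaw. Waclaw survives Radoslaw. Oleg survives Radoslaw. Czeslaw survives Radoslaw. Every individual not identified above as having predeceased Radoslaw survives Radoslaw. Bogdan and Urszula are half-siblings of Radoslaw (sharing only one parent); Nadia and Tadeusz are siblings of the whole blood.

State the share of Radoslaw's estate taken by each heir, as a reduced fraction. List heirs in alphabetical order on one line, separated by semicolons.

No spouse, descendants, or parent survives, so the estate passes to Radoslaw's siblings per stirpes.
Half-blood siblings count for one-half the weight of whole-blood siblings at the initial division.
Dividing 1 in proportion to weights (total weight 3): Bogdan (weight 1/2) → 1/6; Nadia (weight 1) → 1/3; Tadeusz (weight 1) → 1/3; Urszula (weight 1/2) → 1/6.
Bogdan predeceased; the 1/6 allotted to Bogdan's branch passes to Bogdan's issue by representation.
The 1/6 is divided into 2 equal shares of 1/12 among Mieczyslaw, Franciszka.
Mieczyslaw is living and takes 1/12.
Franciszka is living and takes 1/12.
Nadia is living and takes 1/3.
Tadeusz predeceased; the 1/3 allotted to Tadeusz's branch passes to Tadeusz's issue by representation.
The 1/3 is divided into 3 equal shares of 1/9 among Waclaw, Oleg, Czeslaw.
Waclaw is living and takes 1/9.
Oleg is living and takes 1/9.
Czeslaw is living and takes 1/9.
Urszula is living and takes 1/6.

Czeslaw 1/9; Franciszka 1/12; Mieczyslaw 1/12; Nadia 1/3; Oleg 1/9; Urszula 1/6; Waclaw 1/9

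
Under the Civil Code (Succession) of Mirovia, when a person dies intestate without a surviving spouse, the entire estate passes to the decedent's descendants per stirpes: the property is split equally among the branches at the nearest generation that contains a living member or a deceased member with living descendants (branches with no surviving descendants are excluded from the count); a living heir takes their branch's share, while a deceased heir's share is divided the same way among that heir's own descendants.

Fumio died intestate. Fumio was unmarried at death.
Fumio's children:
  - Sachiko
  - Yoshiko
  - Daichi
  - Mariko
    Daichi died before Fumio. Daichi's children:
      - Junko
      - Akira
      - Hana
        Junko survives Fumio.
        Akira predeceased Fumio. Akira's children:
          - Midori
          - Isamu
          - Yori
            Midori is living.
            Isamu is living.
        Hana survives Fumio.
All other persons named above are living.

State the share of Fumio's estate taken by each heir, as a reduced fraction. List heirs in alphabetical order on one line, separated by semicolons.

Hana 1/12; Isamu 1/36; Junko 1/12; Mariko 1/4; Midori 1/36; Sachiko 1/4; Yori 1/36; Yoshiko 1/4

There is no surviving spouse, so the entire estate passes to Fumio's descendants per stirpes.
The estate is divided into 4 equal shares of 1/4 among Sachiko, Yoshiko, Daichi, Mariko.
Sachiko is living and takes 1/4.
Yoshiko is living and takes 1/4.
Daichi predeceased; the 1/4 allotted to Daichi's branch passes to Daichi's issue by representation.
The 1/4 is divided into 3 equal shares of 1/12 among Junko, Akira, Hana.
Junko is living and takes 1/12.
Akira predeceased; the 1/12 allotted to Akira's branch passes to Akira's issue by representation.
The 1/12 is divided into 3 equal shares of 1/36 among Midori, Isamu, Yori.
Midori is living and takes 1/36.
Isamu is living and takes 1/36.
Yori is living and takes 1/36.
Hana is living and takes 1/12.
Mariko is living and takes 1/4.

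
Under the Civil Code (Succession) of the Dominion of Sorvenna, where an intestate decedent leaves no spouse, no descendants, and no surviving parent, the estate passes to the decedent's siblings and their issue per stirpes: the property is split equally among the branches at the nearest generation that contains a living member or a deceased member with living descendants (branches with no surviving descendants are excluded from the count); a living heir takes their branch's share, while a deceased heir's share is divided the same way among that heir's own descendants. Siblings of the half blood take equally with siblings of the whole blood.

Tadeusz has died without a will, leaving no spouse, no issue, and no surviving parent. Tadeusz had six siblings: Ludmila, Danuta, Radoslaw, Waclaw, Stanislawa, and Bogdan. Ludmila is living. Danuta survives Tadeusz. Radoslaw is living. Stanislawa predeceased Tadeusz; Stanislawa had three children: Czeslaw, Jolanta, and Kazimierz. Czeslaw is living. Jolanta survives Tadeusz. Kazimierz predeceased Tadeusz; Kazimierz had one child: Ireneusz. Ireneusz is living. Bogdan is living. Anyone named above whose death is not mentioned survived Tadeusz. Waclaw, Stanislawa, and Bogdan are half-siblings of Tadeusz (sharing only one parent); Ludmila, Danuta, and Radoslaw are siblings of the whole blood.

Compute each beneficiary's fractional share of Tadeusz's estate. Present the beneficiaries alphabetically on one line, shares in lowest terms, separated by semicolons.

No spouse, descendants, or parent survives, so the estate passes to Tadeusz's siblings per stirpes.
Half-blood and whole-blood siblings take equally under the stated rule.
The estate is divided into 6 equal shares of 1/6 among Ludmila, Danuta, Radoslaw, Waclaw, Stanislawa, Bogdan.
Ludmila is living and takes 1/6.
Danuta is living and takes 1/6.
Radoslaw is living and takes 1/6.
Waclaw is living and takes 1/6.
Stanislawa predeceased; the 1/6 allotted to Stanislawa's branch passes to Stanislawa's issue by representation.
The 1/6 is divided into 3 equal shares of 1/18 among Czeslaw, Jolanta, Kazimierz.
Czeslaw is living and takes 1/18.
Jolanta is living and takes 1/18.
Kazimierz predeceased; the 1/18 allotted to Kazimierz's branch passes to Kazimierz's issue by representation.
Ireneusz is the sole taker at this level and receives the full 1/18.
Bogdan is living and takes 1/6.

Bogdan 1/6; Czeslaw 1/18; Danuta 1/6; Ireneusz 1/18; Jolanta 1/18; Ludmila 1/6; Radoslaw 1/6; Waclaw 1/6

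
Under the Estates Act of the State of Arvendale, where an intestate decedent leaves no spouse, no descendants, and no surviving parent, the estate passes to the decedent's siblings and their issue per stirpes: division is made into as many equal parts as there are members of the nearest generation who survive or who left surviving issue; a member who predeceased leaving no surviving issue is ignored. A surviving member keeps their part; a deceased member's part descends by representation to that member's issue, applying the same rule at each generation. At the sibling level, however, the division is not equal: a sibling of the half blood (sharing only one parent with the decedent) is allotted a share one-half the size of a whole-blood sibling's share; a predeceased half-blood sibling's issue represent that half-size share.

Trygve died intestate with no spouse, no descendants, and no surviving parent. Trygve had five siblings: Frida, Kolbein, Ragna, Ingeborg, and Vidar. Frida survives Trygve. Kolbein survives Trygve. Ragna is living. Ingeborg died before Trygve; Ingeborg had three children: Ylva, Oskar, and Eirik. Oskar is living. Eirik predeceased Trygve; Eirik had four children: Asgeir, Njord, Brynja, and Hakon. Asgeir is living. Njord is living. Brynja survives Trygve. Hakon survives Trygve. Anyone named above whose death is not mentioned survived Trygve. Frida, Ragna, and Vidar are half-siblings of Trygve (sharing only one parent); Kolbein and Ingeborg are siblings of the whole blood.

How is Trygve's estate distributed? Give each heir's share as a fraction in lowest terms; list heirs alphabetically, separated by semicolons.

No spouse, descendants, or parent survives, so the estate passes to Trygve's siblings per stirpes.
Half-blood siblings count for one-half the weight of whole-blood siblings at the initial division.
Dividing 1 in proportion to weights (total weight 7/2): Frida (weight 1/2) → 1/7; Kolbein (weight 1) → 2/7; Ragna (weight 1/2) → 1/7; Ingeborg (weight 1) → 2/7; Vidar (weight 1/2) → 1/7.
Frida is living and takes 1/7.
Kolbein is living and takes 2/7.
Ragna is living and takes 1/7.
Ingeborg predeceased; the 2/7 allotted to Ingeborg's branch passes to Ingeborg's issue by representation.
The 2/7 is divided into 3 equal shares of 2/21 among Ylva, Oskar, Eirik.
Ylva is living and takes 2/21.
Oskar is living and takes 2/21.
Eirik predeceased; the 2/21 allotted to Eirik's branch passes to Eirik's issue by representation.
The 2/21 is divided into 4 equal shares of 1/42 among Asgeir, Njord, Brynja, Hakon.
Asgeir is living and takes 1/42.
Njord is living and takes 1/42.
Brynja is living and takes 1/42.
Hakon is living and takes 1/42.
Vidar is living and takes 1/7.

Asgeir 1/42; Brynja 1/42; Frida 1/7; Hakon 1/42; Kolbein 2/7; Njord 1/42; Oskar 2/21; Ragna 1/7; Vidar 1/7; Ylva 2/21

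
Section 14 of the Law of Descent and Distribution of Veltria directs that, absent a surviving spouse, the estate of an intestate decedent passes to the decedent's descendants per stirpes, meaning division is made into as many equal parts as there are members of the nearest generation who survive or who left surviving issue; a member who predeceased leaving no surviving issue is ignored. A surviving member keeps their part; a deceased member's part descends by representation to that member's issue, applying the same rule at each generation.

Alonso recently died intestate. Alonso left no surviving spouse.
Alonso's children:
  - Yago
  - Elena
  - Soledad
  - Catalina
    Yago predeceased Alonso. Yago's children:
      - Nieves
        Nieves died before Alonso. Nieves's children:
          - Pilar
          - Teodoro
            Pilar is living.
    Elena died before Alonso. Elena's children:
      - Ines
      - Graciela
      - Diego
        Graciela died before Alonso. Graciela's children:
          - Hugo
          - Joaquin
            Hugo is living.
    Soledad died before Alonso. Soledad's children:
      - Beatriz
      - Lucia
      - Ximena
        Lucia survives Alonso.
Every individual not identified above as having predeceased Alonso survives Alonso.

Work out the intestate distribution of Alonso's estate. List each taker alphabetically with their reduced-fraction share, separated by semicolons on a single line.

Beatriz 1/12; Catalina 1/4; Diego 1/12; Hugo 1/24; Ines 1/12; Joaquin 1/24; Lucia 1/12; Pilar 1/8; Teodoro 1/8; Ximena 1/12

There is no surviving spouse, so the entire estate passes to Alonso's descendants per stirpes.
The estate is divided into 4 equal shares of 1/4 among Yago, Elena, Soledad, Catalina.
Yago predeceased; the 1/4 allotted to Yago's branch passes to Yago's issue by representation.
Nieves's line is the sole branch at this level, so the full 1/4 passes to Nieves's issue by representation.
The 1/4 is divided into 2 equal shares of 1/8 among Pilar, Teodoro.
Pilar is living and takes 1/8.
Teodoro is living and takes 1/8.
Elena predeceased; the 1/4 allotted to Elena's branch passes to Elena's issue by representation.
The 1/4 is divided into 3 equal shares of 1/12 among Ines, Graciela, Diego.
Ines is living and takes 1/12.
Graciela predeceased; the 1/12 allotted to Graciela's branch passes to Graciela's issue by representation.
The 1/12 is divided into 2 equal shares of 1/24 among Hugo, Joaquin.
Hugo is living and takes 1/24.
Joaquin is living and takes 1/24.
Diego is living and takes 1/12.
Soledad predeceased; the 1/4 allotted to Soledad's branch passes to Soledad's issue by representation.
The 1/4 is divided into 3 equal shares of 1/12 among Beatriz, Lucia, Ximena.
Beatriz is living and takes 1/12.
Lucia is living and takes 1/12.
Ximena is living and takes 1/12.
Catalina is living and takes 1/4.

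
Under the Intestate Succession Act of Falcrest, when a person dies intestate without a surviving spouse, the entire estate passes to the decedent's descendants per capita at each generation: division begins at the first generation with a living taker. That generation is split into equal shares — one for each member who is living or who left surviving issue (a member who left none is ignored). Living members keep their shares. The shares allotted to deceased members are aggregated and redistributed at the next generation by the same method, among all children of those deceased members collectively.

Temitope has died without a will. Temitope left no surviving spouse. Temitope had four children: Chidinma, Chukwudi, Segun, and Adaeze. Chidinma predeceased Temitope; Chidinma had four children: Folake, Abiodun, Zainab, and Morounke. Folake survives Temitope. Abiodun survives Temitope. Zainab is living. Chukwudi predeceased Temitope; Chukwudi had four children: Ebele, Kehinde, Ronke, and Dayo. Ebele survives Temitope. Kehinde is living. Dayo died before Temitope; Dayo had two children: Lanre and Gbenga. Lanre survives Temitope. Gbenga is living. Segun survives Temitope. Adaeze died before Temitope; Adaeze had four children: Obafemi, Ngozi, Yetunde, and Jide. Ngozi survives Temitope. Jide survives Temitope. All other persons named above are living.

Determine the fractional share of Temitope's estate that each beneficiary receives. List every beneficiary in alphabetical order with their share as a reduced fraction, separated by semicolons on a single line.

There is no surviving spouse, so the entire estate passes to Temitope's descendants per capita at each generation.
At generation 1 (Chidinma, Chukwudi, Segun, Adaeze) there are 4 shares of (1)/4 = 1/4 each.
Living: Segun — each takes 1/4.
Deceased: Chidinma, Chukwudi, and Adaeze. Their combined 3/4 is pooled and carried to generation 2.
At generation 2 (Folake, Abiodun, Zainab, Morounke, Ebele, Kehinde, Ronke, Dayo, Obafemi, Ngozi, Yetunde, Jide) there are 12 shares of (3/4)/12 = 1/16 each.
Living: Folake, Abiodun, Zainab, Morounke, Ebele, Kehinde, Ronke, Obafemi, Ngozi, Yetunde, and Jide — each takes 1/16.
Deceased: Dayo. That 1/16 share is carried to generation 3.
At generation 3 (Lanre, Gbenga) there are 2 shares of (1/16)/2 = 1/32 each.
Living: Lanre and Gbenga — each takes 1/32.

Abiodun 1/16; Ebele 1/16; Folake 1/16; Gbenga 1/32; Jide 1/16; Kehinde 1/16; Lanre 1/32; Morounke 1/16; Ngozi 1/16; Obafemi 1/16; Ronke 1/16; Segun 1/4; Yetunde 1/16; Zainab 1/16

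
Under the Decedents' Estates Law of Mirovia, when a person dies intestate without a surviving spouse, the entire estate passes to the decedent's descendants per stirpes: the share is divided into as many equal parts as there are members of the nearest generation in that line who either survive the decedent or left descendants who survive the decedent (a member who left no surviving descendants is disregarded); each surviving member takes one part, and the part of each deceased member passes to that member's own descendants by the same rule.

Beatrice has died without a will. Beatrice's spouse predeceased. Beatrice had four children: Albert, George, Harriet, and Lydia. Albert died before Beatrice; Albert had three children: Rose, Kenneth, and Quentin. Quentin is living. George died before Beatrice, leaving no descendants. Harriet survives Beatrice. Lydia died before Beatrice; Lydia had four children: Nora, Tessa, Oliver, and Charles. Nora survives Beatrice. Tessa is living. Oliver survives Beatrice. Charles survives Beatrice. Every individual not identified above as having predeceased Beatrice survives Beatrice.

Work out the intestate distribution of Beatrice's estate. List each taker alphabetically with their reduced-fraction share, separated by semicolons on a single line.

Charles 1/12; Harriet 1/3; Kenneth 1/9; Nora 1/12; Oliver 1/12; Quentin 1/9; Rose 1/9; Tessa 1/12

There is no surviving spouse, so the entire estate passes to Beatrice's descendants per stirpes.
George left no surviving issue, so that branch lapses and is disregarded.
The estate is divided into 3 equal shares of 1/3 among Albert, Harriet, Lydia.
Albert predeceased; the 1/3 allotted to Albert's branch passes to Albert's issue by representation.
The 1/3 is divided into 3 equal shares of 1/9 among Rose, Kenneth, Quentin.
Rose is living and takes 1/9.
Kenneth is living and takes 1/9.
Quentin is living and takes 1/9.
Harriet is living and takes 1/3.
Lydia predeceased; the 1/3 allotted to Lydia's branch passes to Lydia's issue by representation.
The 1/3 is divided into 4 equal shares of 1/12 among Nora, Tessa, Oliver, Charles.
Nora is living and takes 1/12.
Tessa is living and takes 1/12.
Oliver is living and takes 1/12.
Charles is living and takes 1/12.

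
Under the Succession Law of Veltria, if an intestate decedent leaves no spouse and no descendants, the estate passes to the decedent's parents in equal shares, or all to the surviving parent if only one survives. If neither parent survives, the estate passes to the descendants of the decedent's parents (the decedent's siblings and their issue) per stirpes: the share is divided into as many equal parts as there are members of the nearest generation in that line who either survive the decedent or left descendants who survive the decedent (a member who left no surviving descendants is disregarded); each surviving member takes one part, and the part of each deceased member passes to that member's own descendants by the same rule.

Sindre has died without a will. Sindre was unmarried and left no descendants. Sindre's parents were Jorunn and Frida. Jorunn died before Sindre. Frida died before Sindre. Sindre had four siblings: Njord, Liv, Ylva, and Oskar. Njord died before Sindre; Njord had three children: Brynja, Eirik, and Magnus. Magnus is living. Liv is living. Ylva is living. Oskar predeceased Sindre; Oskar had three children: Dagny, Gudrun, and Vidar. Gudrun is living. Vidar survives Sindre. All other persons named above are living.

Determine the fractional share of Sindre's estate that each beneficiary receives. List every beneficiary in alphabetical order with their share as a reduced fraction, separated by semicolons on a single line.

Brynja 1/12; Dagny 1/12; Eirik 1/12; Gudrun 1/12; Liv 1/4; Magnus 1/12; Vidar 1/12; Ylva 1/4

Neither parent survives and there are no descendants, so the estate passes to Sindre's siblings and their issue per stirpes.
The estate is divided into 4 equal shares of 1/4 among Njord, Liv, Ylva, Oskar.
Njord predeceased; the 1/4 allotted to Njord's branch passes to Njord's issue by representation.
The 1/4 is divided into 3 equal shares of 1/12 among Brynja, Eirik, Magnus.
Brynja is living and takes 1/12.
Eirik is living and takes 1/12.
Magnus is living and takes 1/12.
Liv is living and takes 1/4.
Ylva is living and takes 1/4.
Oskar predeceased; the 1/4 allotted to Oskar's branch passes to Oskar's issue by representation.
The 1/4 is divided into 3 equal shares of 1/12 among Dagny, Gudrun, Vidar.
Dagny is living and takes 1/12.
Gudrun is living and takes 1/12.
Vidar is living and takes 1/12.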